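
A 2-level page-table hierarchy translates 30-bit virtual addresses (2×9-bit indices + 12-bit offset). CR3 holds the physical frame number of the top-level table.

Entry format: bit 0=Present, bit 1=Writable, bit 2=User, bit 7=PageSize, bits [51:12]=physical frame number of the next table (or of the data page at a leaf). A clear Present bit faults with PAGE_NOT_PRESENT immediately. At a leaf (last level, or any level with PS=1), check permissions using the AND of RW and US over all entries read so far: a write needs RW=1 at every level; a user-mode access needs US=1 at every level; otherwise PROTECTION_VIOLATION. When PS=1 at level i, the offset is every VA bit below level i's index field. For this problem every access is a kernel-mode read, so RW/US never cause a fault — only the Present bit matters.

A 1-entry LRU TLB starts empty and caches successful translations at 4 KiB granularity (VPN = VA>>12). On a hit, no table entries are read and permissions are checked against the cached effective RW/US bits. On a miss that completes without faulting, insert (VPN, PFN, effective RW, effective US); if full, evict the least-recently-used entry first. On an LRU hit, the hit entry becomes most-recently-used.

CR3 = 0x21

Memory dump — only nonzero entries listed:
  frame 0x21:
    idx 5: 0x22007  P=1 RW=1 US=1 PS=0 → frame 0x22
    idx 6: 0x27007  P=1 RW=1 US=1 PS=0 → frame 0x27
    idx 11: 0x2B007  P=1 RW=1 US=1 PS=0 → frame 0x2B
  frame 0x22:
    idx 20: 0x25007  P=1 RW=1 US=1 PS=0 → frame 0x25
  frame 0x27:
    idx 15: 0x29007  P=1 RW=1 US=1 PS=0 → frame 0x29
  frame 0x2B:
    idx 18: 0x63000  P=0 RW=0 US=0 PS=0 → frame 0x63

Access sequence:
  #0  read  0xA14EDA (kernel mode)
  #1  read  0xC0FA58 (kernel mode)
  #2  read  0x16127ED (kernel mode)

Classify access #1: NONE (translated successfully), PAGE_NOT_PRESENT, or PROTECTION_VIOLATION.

Trace:
#0 VA=0xA14EDA (r,kernel):
  lvl0: tbl 0x21, slot 5 ⇒ 0x22007 (P1/RW1/US1/PS0)
  lvl1: tbl 0x22, slot 20 ⇒ 0x25007 (P1/RW1/US1/PS0)
  ⇒ phys 0x25EDA  [2 reads]
#1 VA=0xC0FA58 (r,kernel):
  lvl0: tbl 0x21, slot 6 ⇒ 0x27007 (P1/RW1/US1/PS0)
  lvl1: tbl 0x27, slot 15 ⇒ 0x29007 (P1/RW1/US1/PS0)
  ⇒ phys 0x29A58  [2 reads]
#2 VA=0x16127ED (r,kernel):
  lvl0: tbl 0x21, slot 11 ⇒ 0x2B007 (P1/RW1/US1/PS0)
  lvl1: tbl 0x2B, slot 18 ⇒ 0x63000 (P0/RW0/US0/PS0)
  ✗ PAGE_NOT_PRESENT  [2 reads]

Access #1 fault: NONE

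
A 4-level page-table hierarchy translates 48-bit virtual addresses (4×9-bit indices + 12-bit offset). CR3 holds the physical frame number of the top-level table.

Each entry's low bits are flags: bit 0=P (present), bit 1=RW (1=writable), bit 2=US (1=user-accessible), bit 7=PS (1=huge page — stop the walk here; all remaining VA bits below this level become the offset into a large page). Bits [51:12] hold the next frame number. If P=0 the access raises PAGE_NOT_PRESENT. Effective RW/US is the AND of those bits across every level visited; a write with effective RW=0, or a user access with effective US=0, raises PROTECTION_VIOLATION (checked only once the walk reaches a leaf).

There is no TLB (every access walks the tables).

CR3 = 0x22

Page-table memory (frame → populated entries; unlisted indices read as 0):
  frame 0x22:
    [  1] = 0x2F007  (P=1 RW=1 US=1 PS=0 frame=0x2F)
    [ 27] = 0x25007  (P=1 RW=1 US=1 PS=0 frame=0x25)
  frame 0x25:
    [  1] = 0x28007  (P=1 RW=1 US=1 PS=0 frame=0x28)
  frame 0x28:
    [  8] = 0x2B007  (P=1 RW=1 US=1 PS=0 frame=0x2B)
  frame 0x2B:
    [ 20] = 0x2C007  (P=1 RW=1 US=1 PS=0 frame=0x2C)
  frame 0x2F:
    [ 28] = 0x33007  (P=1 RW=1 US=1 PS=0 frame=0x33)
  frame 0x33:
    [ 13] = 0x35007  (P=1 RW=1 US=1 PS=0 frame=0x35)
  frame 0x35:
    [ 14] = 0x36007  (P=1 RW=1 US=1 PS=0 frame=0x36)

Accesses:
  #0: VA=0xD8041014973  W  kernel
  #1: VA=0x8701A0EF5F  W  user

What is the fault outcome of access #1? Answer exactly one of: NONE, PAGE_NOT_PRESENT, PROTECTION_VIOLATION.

Per-access translation:
#0 VA=0xD8041014973 (w,kernel):
  L0: frame=0x22 idx=27 entry=0x25007 [P=1 RW=1 US=1 PS=0]
  L1: frame=0x25 idx=1 entry=0x28007 [P=1 RW=1 US=1 PS=0]
  L2: frame=0x28 idx=8 entry=0x2B007 [P=1 RW=1 US=1 PS=0]
  L3: frame=0x2B idx=20 entry=0x2C007 [P=1 RW=1 US=1 PS=0]
  ✓ 0x2C973  — 4 lookups
#1 VA=0x8701A0EF5F (w,user):
  L0: frame=0x22 idx=1 entry=0x2F007 [P=1 RW=1 US=1 PS=0]
  L1: frame=0x2F idx=28 entry=0x33007 [P=1 RW=1 US=1 PS=0]
  L2: frame=0x33 idx=13 entry=0x35007 [P=1 RW=1 US=1 PS=0]
  L3: frame=0x35 idx=14 entry=0x36007 [P=1 RW=1 US=1 PS=0]
  ✓ 0x36F5F  — 4 lookups

Access #1 fault: NONE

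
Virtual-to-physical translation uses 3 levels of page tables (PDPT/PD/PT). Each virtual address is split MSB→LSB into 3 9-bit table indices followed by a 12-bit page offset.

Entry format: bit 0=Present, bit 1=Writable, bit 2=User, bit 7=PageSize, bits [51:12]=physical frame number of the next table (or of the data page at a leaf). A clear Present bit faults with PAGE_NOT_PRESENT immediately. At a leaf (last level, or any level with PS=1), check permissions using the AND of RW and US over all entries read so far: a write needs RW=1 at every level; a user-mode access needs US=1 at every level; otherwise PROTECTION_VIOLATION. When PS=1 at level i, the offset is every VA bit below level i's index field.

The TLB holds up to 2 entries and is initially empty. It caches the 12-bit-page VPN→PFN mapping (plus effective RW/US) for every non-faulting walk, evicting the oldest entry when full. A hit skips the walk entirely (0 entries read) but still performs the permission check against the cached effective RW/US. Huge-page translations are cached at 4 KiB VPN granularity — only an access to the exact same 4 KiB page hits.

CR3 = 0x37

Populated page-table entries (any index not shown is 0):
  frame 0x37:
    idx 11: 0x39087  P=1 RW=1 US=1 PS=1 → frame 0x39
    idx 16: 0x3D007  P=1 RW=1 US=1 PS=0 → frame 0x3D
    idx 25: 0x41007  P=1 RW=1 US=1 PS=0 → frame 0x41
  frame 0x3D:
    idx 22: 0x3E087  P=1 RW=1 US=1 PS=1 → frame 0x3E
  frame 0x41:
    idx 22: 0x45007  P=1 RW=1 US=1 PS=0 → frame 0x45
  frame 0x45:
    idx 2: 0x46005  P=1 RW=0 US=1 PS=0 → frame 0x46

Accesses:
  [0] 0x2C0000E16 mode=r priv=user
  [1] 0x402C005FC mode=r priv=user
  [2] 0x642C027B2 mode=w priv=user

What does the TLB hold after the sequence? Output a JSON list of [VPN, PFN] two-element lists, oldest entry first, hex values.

Per-access translation:
#0 VA=0x2C0000E16 (r,user):
  L0 @0x37[11] → 0x39087  P=1,RW=1,US=1,PS=1
  → PA=0x39E16 (huge @L0)  (1 entries read)
#1 VA=0x402C005FC (r,user):
  L0 @0x37[16] → 0x3D007  P=1,RW=1,US=1,PS=0
  L1 @0x3D[22] → 0x3E087  P=1,RW=1,US=1,PS=1
  → PA=0x3E5FC (huge @L1)  (2 entries read)
#2 VA=0x642C027B2 (w,user):
  L0 @0x37[25] → 0x41007  P=1,RW=1,US=1,PS=0
  L1 @0x41[22] → 0x45007  P=1,RW=1,US=1,PS=0
  L2 @0x45[2] → 0x46005  P=1,RW=0,US=1,PS=0
  ⇒ fault: PROTECTION_VIOLATION  — 3 lookups

TLB: [["0x2C0000", "0x39"], ["0x402C00", "0x3E"]]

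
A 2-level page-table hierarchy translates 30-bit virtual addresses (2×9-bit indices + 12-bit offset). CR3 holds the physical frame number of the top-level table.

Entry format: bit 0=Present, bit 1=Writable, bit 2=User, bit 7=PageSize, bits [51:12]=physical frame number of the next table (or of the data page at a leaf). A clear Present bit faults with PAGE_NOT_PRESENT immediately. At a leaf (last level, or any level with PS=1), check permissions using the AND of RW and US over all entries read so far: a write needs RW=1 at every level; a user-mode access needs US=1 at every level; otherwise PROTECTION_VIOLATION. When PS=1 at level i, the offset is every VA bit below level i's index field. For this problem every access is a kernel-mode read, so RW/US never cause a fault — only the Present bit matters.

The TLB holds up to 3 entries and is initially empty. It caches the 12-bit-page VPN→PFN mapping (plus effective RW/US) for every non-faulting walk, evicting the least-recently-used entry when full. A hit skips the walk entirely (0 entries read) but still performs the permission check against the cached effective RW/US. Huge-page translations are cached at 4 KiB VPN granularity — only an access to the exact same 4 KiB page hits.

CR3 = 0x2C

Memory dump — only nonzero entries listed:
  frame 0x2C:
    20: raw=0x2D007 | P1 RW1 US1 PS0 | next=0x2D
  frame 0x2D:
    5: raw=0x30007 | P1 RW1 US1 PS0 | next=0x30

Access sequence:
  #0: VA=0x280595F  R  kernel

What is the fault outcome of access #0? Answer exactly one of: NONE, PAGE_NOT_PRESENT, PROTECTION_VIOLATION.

Trace:
#0 VA=0x280595F (r,kernel):
  lvl0: tbl 0x2C, slot 20 ⇒ 0x2D007 (P1/RW1/US1/PS0)
  lvl1: tbl 0x2D, slot 5 ⇒ 0x30007 (P1/RW1/US1/PS0)
  ⇒ phys 0x3095F  [2 reads]

Access #0 fault: NONE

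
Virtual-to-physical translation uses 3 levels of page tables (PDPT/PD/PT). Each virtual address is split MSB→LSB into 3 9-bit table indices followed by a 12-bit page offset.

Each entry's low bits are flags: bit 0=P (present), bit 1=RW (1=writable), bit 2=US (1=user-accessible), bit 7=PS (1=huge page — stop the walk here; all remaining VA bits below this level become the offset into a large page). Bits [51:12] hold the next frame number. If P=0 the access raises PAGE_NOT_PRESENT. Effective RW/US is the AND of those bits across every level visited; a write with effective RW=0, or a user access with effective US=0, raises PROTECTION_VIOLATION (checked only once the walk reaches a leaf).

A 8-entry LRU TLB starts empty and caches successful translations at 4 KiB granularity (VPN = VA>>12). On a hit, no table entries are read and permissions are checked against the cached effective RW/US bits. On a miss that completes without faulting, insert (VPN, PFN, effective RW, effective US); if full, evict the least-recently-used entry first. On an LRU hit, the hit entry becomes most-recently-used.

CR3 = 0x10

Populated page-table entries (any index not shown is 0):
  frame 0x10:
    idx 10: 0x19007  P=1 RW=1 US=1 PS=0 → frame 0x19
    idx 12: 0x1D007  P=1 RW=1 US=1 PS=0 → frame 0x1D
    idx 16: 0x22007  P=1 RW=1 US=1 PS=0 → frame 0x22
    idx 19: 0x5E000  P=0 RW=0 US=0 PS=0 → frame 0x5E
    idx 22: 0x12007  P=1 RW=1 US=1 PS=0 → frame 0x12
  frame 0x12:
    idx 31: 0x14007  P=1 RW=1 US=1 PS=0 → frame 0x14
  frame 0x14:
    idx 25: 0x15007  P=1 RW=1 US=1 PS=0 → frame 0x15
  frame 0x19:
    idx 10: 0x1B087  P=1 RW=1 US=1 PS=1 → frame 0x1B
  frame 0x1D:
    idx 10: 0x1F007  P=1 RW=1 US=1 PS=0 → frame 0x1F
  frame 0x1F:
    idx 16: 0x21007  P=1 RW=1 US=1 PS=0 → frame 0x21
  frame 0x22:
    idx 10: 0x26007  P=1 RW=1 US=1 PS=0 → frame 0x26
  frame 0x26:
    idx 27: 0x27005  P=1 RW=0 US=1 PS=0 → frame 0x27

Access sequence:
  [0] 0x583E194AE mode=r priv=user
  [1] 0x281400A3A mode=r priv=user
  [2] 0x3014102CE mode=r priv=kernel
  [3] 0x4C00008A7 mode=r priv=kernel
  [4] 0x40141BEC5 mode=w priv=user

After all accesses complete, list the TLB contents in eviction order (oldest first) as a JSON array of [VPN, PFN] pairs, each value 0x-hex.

Walk each access:
#0 VA=0x583E194AE (r,user):
  [0] read 0x10 idx=22: raw=0x12007 flags P=1 W=1 U=1 S=0
  [1] read 0x12 idx=31: raw=0x14007 flags P=1 W=1 U=1 S=0
  [2] read 0x14 idx=25: raw=0x15007 flags P=1 W=1 U=1 S=0
  → PA=0x154AE  (3 entries read)
#1 VA=0x281400A3A (r,user):
  [0] read 0x10 idx=10: raw=0x19007 flags P=1 W=1 U=1 S=0
  [1] read 0x19 idx=10: raw=0x1B087 flags P=1 W=1 U=1 S=1
  → PA=0x1BA3A (huge @L1)  (2 entries read)
#2 VA=0x3014102CE (r,kernel):
  [0] read 0x10 idx=12: raw=0x1D007 flags P=1 W=1 U=1 S=0
  [1] read 0x1D idx=10: raw=0x1F007 flags P=1 W=1 U=1 S=0
  [2] read 0x1F idx=16: raw=0x21007 flags P=1 W=1 U=1 S=0
  → PA=0x212CE  (3 entries read)
#3 VA=0x4C00008A7 (r,kernel):
  [0] read 0x10 idx=19: raw=0x5E000 flags P=0 W=0 U=0 S=0
  ⇒ fault: PAGE_NOT_PRESENT  — 1 lookups
#4 VA=0x40141BEC5 (w,user):
  [0] read 0x10 idx=16: raw=0x22007 flags P=1 W=1 U=1 S=0
  [1] read 0x22 idx=10: raw=0x26007 flags P=1 W=1 U=1 S=0
  [2] read 0x26 idx=27: raw=0x27005 flags P=1 W=0 U=1 S=0
  ⇒ fault: PROTECTION_VIOLATION  — 3 lookups

TLB: [["0x583E19", "0x15"], ["0x281400", "0x1B"], ["0x301410", "0x21"]]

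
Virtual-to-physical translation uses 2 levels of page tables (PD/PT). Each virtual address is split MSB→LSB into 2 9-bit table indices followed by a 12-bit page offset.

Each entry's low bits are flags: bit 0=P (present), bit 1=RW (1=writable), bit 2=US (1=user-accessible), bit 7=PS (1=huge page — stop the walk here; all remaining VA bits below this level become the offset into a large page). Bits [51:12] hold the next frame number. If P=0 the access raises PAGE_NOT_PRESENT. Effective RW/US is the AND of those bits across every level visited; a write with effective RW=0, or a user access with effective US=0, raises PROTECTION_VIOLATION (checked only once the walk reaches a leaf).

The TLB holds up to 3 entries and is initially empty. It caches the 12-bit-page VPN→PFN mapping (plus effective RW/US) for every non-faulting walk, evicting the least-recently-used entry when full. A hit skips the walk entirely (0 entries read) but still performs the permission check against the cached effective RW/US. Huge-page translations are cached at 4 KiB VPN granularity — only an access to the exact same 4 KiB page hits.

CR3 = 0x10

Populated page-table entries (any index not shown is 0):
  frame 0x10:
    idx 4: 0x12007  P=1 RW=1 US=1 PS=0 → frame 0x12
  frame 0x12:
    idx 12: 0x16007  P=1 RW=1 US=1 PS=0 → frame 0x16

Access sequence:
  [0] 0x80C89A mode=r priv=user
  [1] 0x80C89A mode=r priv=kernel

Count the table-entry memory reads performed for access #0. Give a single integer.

Walk each access:
#0 VA=0x80C89A (r,user):
  L0 @0x10[4] → 0x12007  P=1,RW=1,US=1,PS=0
  L1 @0x12[12] → 0x16007  P=1,RW=1,US=1,PS=0
  ✓ 0x1689A  — 2 lookups
#1 VA=0x80C89A (r,kernel):
  TLB hit vpn=0x80C → PA=0x1689A

Entries read for #0: 2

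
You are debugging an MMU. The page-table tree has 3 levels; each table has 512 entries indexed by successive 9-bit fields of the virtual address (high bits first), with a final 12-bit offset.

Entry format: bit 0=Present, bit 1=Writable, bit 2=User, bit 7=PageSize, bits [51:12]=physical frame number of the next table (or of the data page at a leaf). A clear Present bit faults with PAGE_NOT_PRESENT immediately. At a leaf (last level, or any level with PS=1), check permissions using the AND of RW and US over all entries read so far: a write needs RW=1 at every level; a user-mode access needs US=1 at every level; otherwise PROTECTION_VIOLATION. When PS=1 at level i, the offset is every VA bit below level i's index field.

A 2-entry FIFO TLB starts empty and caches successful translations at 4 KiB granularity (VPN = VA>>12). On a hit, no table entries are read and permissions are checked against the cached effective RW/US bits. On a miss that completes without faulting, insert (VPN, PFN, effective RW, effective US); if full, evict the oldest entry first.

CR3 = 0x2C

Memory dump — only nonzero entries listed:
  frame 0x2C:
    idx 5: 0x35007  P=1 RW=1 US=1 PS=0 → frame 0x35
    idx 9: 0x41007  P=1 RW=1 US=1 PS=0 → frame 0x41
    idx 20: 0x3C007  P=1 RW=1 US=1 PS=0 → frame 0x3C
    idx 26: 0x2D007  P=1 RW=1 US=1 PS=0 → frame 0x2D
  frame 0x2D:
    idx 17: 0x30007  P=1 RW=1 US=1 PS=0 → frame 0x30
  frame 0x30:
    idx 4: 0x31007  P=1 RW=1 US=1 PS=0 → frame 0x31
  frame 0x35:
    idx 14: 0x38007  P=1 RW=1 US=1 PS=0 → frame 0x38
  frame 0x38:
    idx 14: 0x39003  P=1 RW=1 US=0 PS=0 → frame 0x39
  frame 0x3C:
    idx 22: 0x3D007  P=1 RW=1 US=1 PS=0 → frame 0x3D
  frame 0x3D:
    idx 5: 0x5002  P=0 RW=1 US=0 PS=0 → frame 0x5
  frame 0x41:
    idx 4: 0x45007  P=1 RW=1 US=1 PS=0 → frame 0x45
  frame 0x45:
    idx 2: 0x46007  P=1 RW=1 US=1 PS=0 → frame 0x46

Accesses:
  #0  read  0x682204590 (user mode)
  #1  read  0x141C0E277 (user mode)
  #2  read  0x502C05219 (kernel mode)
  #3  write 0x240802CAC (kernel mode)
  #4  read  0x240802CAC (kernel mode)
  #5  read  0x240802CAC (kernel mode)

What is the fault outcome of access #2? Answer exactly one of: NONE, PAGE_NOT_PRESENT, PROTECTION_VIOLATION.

Walk each access:
#0 VA=0x682204590 (r,user):
  L0 @0x2C[26] → 0x2D007  P=1,RW=1,US=1,PS=0
  L1 @0x2D[17] → 0x30007  P=1,RW=1,US=1,PS=0
  L2 @0x30[4] → 0x31007  P=1,RW=1,US=1,PS=0
  ✓ 0x31590  — 3 lookups
#1 VA=0x141C0E277 (r,user):
  L0 @0x2C[5] → 0x35007  P=1,RW=1,US=1,PS=0
  L1 @0x35[14] → 0x38007  P=1,RW=1,US=1,PS=0
  L2 @0x38[14] → 0x39003  P=1,RW=1,US=0,PS=0
  → PROTECTION_VIOLATION  (3 entries read)
#2 VA=0x502C05219 (r,kernel):
  L0 @0x2C[20] → 0x3C007  P=1,RW=1,US=1,PS=0
  L1 @0x3C[22] → 0x3D007  P=1,RW=1,US=1,PS=0
  L2 @0x3D[5] → 0x5002  P=0,RW=1,US=0,PS=0
  → PAGE_NOT_PRESENT  (3 entries read)
#3 VA=0x240802CAC (w,kernel):
  L0 @0x2C[9] → 0x41007  P=1,RW=1,US=1,PS=0
  L1 @0x41[4] → 0x45007  P=1,RW=1,US=1,PS=0
  L2 @0x45[2] → 0x46007  P=1,RW=1,US=1,PS=0
  ✓ 0x46CAC  — 3 lookups
#4 VA=0x240802CAC (r,kernel):
  TLB hit vpn=0x240802 → PA=0x46CAC
#5 VA=0x240802CAC (r,kernel):
  TLB hit vpn=0x240802 → PA=0x46CAC

Access #2 fault: PAGE_NOT_PRESENT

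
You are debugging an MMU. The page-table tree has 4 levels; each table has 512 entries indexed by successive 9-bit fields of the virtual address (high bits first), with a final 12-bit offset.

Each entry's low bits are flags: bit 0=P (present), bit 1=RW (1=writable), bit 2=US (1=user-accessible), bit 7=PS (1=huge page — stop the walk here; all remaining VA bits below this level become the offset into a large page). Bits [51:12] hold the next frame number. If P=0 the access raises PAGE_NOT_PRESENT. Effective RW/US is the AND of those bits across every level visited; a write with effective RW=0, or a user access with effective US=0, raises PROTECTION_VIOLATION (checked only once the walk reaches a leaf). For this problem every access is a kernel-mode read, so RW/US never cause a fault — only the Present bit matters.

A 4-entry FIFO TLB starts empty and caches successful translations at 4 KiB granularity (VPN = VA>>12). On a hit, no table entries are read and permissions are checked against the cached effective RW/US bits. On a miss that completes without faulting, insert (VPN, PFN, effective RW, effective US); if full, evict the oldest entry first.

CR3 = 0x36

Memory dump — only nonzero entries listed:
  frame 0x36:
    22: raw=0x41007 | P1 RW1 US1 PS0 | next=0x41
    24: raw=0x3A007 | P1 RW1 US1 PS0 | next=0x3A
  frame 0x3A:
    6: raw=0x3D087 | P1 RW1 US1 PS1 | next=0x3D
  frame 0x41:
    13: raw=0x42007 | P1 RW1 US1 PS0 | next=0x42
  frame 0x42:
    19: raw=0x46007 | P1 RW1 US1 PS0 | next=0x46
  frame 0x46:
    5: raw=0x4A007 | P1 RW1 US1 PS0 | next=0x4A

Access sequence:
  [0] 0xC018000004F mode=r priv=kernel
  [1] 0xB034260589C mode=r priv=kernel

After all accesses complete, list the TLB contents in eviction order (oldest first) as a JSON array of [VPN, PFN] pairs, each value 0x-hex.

Per-access translation:
#0 VA=0xC018000004F (r,kernel):
  L0 @0x36[24] → 0x3A007  P=1,RW=1,US=1,PS=0
  L1 @0x3A[6] → 0x3D087  P=1,RW=1,US=1,PS=1
  → PA=0x3D04F (huge @L1)  (2 entries read)
#1 VA=0xB034260589C (r,kernel):
  L0 @0x36[22] → 0x41007  P=1,RW=1,US=1,PS=0
  L1 @0x41[13] → 0x42007  P=1,RW=1,US=1,PS=0
  L2 @0x42[19] → 0x46007  P=1,RW=1,US=1,PS=0
  L3 @0x46[5] → 0x4A007  P=1,RW=1,US=1,PS=0
  → PA=0x4A89C  (4 entries read)

TLB: [["0xC0180000", "0x3D"], ["0xB0342605", "0x4A"]]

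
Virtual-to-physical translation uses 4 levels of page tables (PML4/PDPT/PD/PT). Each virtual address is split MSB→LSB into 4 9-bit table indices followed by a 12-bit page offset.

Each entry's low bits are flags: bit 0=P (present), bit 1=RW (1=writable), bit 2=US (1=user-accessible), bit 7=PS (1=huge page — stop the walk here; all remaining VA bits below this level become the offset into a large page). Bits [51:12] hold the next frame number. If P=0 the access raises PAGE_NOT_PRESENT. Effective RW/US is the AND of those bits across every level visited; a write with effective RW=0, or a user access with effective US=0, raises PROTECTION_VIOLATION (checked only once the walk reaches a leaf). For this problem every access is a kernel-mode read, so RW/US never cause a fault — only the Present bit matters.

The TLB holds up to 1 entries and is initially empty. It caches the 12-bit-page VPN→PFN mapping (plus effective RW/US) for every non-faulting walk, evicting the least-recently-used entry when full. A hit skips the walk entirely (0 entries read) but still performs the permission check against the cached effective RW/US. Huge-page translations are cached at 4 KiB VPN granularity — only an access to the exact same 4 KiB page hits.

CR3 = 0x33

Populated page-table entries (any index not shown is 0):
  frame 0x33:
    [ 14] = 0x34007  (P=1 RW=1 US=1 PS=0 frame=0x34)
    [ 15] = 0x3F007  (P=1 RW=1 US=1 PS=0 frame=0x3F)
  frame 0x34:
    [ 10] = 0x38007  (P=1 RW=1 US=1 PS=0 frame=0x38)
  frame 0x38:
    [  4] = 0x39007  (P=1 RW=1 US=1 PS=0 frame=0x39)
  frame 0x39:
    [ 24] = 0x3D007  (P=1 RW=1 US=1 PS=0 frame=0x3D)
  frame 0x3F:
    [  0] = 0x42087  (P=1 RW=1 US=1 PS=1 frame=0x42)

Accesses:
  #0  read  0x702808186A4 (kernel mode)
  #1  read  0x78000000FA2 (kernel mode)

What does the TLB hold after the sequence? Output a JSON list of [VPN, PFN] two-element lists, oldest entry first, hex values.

Walk each access:
#0 VA=0x702808186A4 (r,kernel):
  L0: frame=0x33 idx=14 entry=0x34007 [P=1 RW=1 US=1 PS=0]
  L1: frame=0x34 idx=10 entry=0x38007 [P=1 RW=1 US=1 PS=0]
  L2: frame=0x38 idx=4 entry=0x39007 [P=1 RW=1 US=1 PS=0]
  L3: frame=0x39 idx=24 entry=0x3D007 [P=1 RW=1 US=1 PS=0]
  ✓ 0x3D6A4  — 4 lookups
#1 VA=0x78000000FA2 (r,kernel):
  L0: frame=0x33 idx=15 entry=0x3F007 [P=1 RW=1 US=1 PS=0]
  L1: frame=0x3F idx=0 entry=0x42087 [P=1 RW=1 US=1 PS=1]
  ✓ 0x42FA2 (huge @L1)  — 2 lookups

TLB: [["0x78000000", "0x42"]]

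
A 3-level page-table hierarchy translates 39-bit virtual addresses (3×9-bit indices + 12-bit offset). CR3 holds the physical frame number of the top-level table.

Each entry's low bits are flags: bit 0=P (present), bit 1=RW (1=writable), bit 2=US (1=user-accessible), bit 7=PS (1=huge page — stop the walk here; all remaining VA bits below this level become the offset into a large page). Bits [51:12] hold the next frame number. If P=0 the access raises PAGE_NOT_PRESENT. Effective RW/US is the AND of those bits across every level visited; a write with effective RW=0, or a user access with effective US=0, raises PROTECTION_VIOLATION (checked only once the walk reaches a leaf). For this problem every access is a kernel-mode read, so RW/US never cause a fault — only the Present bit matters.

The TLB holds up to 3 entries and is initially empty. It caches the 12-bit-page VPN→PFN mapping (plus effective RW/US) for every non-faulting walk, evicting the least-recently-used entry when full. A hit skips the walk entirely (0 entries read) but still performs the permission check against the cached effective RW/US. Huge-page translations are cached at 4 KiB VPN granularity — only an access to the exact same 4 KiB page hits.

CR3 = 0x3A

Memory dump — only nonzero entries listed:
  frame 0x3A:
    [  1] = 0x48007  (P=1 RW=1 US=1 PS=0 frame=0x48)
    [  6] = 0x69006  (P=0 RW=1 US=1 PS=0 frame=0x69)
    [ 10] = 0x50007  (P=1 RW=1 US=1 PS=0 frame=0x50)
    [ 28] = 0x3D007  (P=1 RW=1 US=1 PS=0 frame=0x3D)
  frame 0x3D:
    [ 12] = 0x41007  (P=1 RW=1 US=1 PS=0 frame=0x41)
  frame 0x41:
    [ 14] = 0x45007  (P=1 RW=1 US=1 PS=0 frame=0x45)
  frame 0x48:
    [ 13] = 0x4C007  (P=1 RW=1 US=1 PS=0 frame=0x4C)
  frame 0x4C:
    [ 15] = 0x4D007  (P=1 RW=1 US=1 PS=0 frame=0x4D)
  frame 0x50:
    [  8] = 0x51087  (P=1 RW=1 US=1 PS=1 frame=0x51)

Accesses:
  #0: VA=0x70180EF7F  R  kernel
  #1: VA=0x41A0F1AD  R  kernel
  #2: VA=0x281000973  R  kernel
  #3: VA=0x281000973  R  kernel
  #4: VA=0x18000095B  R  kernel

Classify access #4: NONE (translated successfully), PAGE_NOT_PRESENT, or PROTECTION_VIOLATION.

Per-access translation:
#0 VA=0x70180EF7F (r,kernel):
  L0: frame=0x3A idx=28 entry=0x3D007 [P=1 RW=1 US=1 PS=0]
  L1: frame=0x3D idx=12 entry=0x41007 [P=1 RW=1 US=1 PS=0]
  L2: frame=0x41 idx=14 entry=0x45007 [P=1 RW=1 US=1 PS=0]
  ✓ 0x45F7F  — 3 lookups
#1 VA=0x41A0F1AD (r,kernel):
  L0: frame=0x3A idx=1 entry=0x48007 [P=1 RW=1 US=1 PS=0]
  L1: frame=0x48 idx=13 entry=0x4C007 [P=1 RW=1 US=1 PS=0]
  L2: frame=0x4C idx=15 entry=0x4D007 [P=1 RW=1 US=1 PS=0]
  ✓ 0x4D1AD  — 3 lookups
#2 VA=0x281000973 (r,kernel):
  L0: frame=0x3A idx=10 entry=0x50007 [P=1 RW=1 US=1 PS=0]
  L1: frame=0x50 idx=8 entry=0x51087 [P=1 RW=1 US=1 PS=1]
  ✓ 0x51973 (huge @L1)  — 2 lookups
#3 VA=0x281000973 (r,kernel):
  TLB hit vpn=0x281000 → PA=0x51973
#4 VA=0x18000095B (r,kernel):
  L0: frame=0x3A idx=6 entry=0x69006 [P=0 RW=1 US=1 PS=0]
  → PAGE_NOT_PRESENT  (1 entries read)

Access #4 fault: PAGE_NOT_PRESENT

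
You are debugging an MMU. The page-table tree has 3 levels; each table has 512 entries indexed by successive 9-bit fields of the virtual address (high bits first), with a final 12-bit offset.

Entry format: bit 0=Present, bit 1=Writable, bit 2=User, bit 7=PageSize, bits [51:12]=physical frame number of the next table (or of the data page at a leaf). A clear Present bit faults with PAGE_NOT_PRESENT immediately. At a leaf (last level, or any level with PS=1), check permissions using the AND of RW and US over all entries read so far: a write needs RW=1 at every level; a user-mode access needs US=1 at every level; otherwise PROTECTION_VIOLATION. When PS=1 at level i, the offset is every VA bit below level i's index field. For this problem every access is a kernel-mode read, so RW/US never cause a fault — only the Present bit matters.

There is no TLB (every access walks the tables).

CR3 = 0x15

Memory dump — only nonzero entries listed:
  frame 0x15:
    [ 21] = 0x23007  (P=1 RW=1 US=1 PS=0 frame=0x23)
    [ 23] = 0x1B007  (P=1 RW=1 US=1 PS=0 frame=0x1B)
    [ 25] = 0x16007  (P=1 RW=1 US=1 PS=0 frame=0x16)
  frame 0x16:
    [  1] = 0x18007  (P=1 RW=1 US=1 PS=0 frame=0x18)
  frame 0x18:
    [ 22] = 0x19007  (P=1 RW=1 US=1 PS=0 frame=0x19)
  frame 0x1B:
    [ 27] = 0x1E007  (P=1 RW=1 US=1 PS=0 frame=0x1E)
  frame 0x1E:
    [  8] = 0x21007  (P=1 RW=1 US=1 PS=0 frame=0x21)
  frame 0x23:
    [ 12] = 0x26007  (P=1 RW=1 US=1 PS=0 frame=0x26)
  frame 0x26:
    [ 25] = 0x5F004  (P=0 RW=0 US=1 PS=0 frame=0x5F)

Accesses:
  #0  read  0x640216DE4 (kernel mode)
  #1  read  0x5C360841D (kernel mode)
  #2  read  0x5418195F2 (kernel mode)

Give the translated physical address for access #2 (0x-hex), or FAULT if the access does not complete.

Trace:
#0 VA=0x640216DE4 (r,kernel):
  [0] read 0x15 idx=25: raw=0x16007 flags P=1 W=1 U=1 S=0
  [1] read 0x16 idx=1: raw=0x18007 flags P=1 W=1 U=1 S=0
  [2] read 0x18 idx=22: raw=0x19007 flags P=1 W=1 U=1 S=0
  ✓ 0x19DE4  — 3 lookups
#1 VA=0x5C360841D (r,kernel):
  [0] read 0x15 idx=23: raw=0x1B007 flags P=1 W=1 U=1 S=0
  [1] read 0x1B idx=27: raw=0x1E007 flags P=1 W=1 U=1 S=0
  [2] read 0x1E idx=8: raw=0x21007 flags P=1 W=1 U=1 S=0
  ✓ 0x2141D  — 3 lookups
#2 VA=0x5418195F2 (r,kernel):
  [0] read 0x15 idx=21: raw=0x23007 flags P=1 W=1 U=1 S=0
  [1] read 0x23 idx=12: raw=0x26007 flags P=1 W=1 U=1 S=0
  [2] read 0x26 idx=25: raw=0x5F004 flags P=0 W=0 U=1 S=0
  ✗ PAGE_NOT_PRESENT  [3 reads]

Access #2 PA: FAULT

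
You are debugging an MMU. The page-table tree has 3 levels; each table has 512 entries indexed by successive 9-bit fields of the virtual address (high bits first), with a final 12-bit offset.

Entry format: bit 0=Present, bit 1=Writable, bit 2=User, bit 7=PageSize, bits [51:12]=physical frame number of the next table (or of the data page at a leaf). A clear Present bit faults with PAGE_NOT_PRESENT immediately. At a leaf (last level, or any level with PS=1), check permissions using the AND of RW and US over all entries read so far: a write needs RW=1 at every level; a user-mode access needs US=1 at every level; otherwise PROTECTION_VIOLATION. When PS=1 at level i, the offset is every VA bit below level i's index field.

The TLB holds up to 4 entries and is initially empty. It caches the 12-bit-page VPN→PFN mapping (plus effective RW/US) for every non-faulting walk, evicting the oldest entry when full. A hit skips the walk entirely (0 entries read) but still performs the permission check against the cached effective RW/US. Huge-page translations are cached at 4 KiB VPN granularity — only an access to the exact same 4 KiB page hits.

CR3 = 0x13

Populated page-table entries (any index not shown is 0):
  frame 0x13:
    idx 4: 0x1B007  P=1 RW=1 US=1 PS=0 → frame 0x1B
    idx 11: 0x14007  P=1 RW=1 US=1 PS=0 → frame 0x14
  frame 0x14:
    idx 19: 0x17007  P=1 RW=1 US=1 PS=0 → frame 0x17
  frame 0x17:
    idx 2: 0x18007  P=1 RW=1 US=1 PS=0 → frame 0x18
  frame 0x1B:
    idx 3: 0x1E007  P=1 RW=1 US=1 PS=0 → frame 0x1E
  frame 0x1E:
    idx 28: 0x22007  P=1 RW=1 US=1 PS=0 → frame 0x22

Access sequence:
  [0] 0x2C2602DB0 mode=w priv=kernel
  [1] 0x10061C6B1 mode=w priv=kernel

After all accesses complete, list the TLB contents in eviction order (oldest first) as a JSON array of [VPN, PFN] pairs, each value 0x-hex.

Trace:
#0 VA=0x2C2602DB0 (w,kernel):
  [0] read 0x13 idx=11: raw=0x14007 flags P=1 W=1 U=1 S=0
  [1] read 0x14 idx=19: raw=0x17007 flags P=1 W=1 U=1 S=0
  [2] read 0x17 idx=2: raw=0x18007 flags P=1 W=1 U=1 S=0
  ✓ 0x18DB0  — 3 lookups
#1 VA=0x10061C6B1 (w,kernel):
  [0] read 0x13 idx=4: raw=0x1B007 flags P=1 W=1 U=1 S=0
  [1] read 0x1B idx=3: raw=0x1E007 flags P=1 W=1 U=1 S=0
  [2] read 0x1E idx=28: raw=0x22007 flags P=1 W=1 U=1 S=0
  ✓ 0x226B1  — 3 lookups

TLB: [["0x2C2602", "0x18"], ["0x10061C", "0x22"]]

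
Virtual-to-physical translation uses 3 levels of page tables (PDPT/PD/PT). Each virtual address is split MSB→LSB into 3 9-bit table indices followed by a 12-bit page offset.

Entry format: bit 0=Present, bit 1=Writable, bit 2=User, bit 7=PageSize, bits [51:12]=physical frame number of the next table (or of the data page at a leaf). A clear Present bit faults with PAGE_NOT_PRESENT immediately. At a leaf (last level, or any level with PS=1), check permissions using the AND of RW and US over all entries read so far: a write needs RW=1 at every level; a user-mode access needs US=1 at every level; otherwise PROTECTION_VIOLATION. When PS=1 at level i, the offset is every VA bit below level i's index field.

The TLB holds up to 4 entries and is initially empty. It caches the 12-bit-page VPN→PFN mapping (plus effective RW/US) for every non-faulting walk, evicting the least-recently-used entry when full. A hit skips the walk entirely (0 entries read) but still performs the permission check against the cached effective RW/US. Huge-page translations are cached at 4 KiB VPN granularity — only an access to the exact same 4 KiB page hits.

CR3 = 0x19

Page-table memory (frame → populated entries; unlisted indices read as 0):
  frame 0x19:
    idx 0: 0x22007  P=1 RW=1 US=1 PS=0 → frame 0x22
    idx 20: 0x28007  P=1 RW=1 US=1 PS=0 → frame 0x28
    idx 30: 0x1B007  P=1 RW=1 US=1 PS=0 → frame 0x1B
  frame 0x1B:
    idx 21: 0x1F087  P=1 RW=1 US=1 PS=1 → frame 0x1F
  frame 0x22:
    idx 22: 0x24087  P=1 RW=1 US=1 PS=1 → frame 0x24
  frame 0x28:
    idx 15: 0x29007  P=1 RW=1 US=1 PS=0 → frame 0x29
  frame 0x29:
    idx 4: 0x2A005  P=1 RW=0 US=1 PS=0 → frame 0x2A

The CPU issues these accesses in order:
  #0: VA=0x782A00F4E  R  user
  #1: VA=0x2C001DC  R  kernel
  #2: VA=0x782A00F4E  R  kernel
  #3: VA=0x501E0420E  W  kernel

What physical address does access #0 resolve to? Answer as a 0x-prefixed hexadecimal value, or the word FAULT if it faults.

Per-access translation:
#0 VA=0x782A00F4E (r,user):
  L0 @0x19[30] → 0x1B007  P=1,RW=1,US=1,PS=0
  L1 @0x1B[21] → 0x1F087  P=1,RW=1,US=1,PS=1
  ✓ 0x1FF4E (huge @L1)  — 2 lookups
#1 VA=0x2C001DC (r,kernel):
  L0 @0x19[0] → 0x22007  P=1,RW=1,US=1,PS=0
  L1 @0x22[22] → 0x24087  P=1,RW=1,US=1,PS=1
  ✓ 0x241DC (huge @L1)  — 2 lookups
#2 VA=0x782A00F4E (r,kernel):
  TLB hit vpn=0x782A00 → PA=0x1FF4E
#3 VA=0x501E0420E (w,kernel):
  L0 @0x19[20] → 0x28007  P=1,RW=1,US=1,PS=0
  L1 @0x28[15] → 0x29007  P=1,RW=1,US=1,PS=0
  L2 @0x29[4] → 0x2A005  P=1,RW=0,US=1,PS=0
  → PROTECTION_VIOLATION  (3 entries read)

Access #0 PA: 0x1FF4E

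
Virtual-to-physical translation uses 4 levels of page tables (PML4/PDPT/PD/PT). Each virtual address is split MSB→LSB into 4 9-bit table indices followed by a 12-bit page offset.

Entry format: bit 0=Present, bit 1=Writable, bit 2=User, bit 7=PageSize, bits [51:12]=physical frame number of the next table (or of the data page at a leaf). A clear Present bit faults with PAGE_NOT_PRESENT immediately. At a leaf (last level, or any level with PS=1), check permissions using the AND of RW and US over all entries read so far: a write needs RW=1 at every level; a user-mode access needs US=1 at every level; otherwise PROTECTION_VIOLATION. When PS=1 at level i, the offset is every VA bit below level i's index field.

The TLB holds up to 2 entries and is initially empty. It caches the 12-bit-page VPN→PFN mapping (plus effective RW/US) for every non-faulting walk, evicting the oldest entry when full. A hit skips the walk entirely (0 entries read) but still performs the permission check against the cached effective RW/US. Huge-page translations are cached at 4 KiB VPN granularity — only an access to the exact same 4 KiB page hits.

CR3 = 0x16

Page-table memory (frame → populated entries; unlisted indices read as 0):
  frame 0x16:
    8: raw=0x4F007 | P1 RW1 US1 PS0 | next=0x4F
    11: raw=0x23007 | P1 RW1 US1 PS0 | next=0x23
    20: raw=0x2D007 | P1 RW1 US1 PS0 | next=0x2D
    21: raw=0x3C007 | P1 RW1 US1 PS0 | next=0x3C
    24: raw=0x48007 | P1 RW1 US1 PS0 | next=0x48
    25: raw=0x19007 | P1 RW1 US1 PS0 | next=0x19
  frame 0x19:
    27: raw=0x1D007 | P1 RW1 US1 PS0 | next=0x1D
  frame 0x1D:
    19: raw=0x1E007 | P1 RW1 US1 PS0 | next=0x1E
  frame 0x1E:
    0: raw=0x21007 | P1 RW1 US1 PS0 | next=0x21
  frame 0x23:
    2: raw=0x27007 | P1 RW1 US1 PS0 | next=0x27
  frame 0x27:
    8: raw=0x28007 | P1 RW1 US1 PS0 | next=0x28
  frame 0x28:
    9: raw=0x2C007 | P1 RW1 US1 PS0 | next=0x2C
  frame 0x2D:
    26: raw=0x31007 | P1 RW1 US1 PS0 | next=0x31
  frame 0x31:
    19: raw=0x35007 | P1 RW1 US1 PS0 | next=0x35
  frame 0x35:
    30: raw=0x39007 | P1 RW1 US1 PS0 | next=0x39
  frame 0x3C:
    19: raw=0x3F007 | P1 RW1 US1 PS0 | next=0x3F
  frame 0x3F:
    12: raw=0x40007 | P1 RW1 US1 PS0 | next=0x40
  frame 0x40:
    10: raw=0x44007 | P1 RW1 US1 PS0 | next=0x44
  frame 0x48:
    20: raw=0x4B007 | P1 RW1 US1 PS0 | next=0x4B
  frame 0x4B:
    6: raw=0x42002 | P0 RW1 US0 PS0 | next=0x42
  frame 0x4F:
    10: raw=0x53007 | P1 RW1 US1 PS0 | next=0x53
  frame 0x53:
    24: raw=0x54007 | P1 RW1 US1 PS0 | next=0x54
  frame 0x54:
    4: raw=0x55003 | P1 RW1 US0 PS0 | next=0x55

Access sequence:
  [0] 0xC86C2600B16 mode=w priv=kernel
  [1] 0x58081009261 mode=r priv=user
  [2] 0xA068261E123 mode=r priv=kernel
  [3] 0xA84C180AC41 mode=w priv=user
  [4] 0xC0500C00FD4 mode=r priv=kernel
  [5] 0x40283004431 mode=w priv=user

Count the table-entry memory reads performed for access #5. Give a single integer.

Per-access translation:
#0 VA=0xC86C2600B16 (w,kernel):
  lvl0: tbl 0x16, slot 25 ⇒ 0x19007 (P1/RW1/US1/PS0)
  lvl1: tbl 0x19, slot 27 ⇒ 0x1D007 (P1/RW1/US1/PS0)
  lvl2: tbl 0x1D, slot 19 ⇒ 0x1E007 (P1/RW1/US1/PS0)
  lvl3: tbl 0x1E, slot 0 ⇒ 0x21007 (P1/RW1/US1/PS0)
  ✓ 0x21B16  — 4 lookups
#1 VA=0x58081009261 (r,user):
  lvl0: tbl 0x16, slot 11 ⇒ 0x23007 (P1/RW1/US1/PS0)
  lvl1: tbl 0x23, slot 2 ⇒ 0x27007 (P1/RW1/US1/PS0)
  lvl2: tbl 0x27, slot 8 ⇒ 0x28007 (P1/RW1/US1/PS0)
  lvl3: tbl 0x28, slot 9 ⇒ 0x2C007 (P1/RW1/US1/PS0)
  ✓ 0x2C261  — 4 lookups
#2 VA=0xA068261E123 (r,kernel):
  lvl0: tbl 0x16, slot 20 ⇒ 0x2D007 (P1/RW1/US1/PS0)
  lvl1: tbl 0x2D, slot 26 ⇒ 0x31007 (P1/RW1/US1/PS0)
  lvl2: tbl 0x31, slot 19 ⇒ 0x35007 (P1/RW1/US1/PS0)
  lvl3: tbl 0x35, slot 30 ⇒ 0x39007 (P1/RW1/US1/PS0)
  ✓ 0x39123  — 4 lookups
#3 VA=0xA84C180AC41 (w,user):
  lvl0: tbl 0x16, slot 21 ⇒ 0x3C007 (P1/RW1/US1/PS0)
  lvl1: tbl 0x3C, slot 19 ⇒ 0x3F007 (P1/RW1/US1/PS0)
  lvl2: tbl 0x3F, slot 12 ⇒ 0x40007 (P1/RW1/US1/PS0)
  lvl3: tbl 0x40, slot 10 ⇒ 0x44007 (P1/RW1/US1/PS0)
  ✓ 0x44C41  — 4 lookups
#4 VA=0xC0500C00FD4 (r,kernel):
  lvl0: tbl 0x16, slot 24 ⇒ 0x48007 (P1/RW1/US1/PS0)
  lvl1: tbl 0x48, slot 20 ⇒ 0x4B007 (P1/RW1/US1/PS0)
  lvl2: tbl 0x4B, slot 6 ⇒ 0x42002 (P0/RW1/US0/PS0)
  ✗ PAGE_NOT_PRESENT  [3 reads]
#5 VA=0x40283004431 (w,user):
  lvl0: tbl 0x16, slot 8 ⇒ 0x4F007 (P1/RW1/US1/PS0)
  lvl1: tbl 0x4F, slot 10 ⇒ 0x53007 (P1/RW1/US1/PS0)
  lvl2: tbl 0x53, slot 24 ⇒ 0x54007 (P1/RW1/US1/PS0)
  lvl3: tbl 0x54, slot 4 ⇒ 0x55003 (P1/RW1/US0/PS0)
  ✗ PROTECTION_VIOLATION  [4 reads]

Entries read for #5: 4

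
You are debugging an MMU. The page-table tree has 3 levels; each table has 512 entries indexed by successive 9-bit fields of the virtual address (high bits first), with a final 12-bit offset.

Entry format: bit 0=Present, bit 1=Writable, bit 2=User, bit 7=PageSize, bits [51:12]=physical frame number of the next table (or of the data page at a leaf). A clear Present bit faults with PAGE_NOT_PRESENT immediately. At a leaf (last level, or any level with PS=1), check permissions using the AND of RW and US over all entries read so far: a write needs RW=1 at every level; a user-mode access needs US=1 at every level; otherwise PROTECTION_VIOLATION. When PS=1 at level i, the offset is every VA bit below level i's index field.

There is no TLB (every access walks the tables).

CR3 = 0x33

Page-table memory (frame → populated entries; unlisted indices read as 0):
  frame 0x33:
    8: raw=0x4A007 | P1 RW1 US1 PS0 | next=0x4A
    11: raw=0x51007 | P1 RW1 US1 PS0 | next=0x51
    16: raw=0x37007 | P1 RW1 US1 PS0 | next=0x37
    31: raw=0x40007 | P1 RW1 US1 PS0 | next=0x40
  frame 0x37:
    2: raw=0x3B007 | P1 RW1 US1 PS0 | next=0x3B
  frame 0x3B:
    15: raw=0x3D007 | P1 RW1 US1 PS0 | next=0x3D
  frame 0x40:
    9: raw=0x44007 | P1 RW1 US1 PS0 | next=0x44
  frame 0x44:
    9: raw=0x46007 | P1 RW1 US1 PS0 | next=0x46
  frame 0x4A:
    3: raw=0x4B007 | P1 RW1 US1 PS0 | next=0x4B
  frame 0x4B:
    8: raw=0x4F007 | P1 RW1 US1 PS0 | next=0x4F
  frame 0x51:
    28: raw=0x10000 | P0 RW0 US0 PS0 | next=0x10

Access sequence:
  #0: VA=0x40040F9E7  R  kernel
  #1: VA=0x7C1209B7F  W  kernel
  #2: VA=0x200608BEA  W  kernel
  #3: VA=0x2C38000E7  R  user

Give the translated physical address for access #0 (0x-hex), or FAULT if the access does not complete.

Trace:
#0 VA=0x40040F9E7 (r,kernel):
  L0 @0x33[16] → 0x37007  P=1,RW=1,US=1,PS=0
  L1 @0x37[2] → 0x3B007  P=1,RW=1,US=1,PS=0
  L2 @0x3B[15] → 0x3D007  P=1,RW=1,US=1,PS=0
  ✓ 0x3D9E7  — 3 lookups
#1 VA=0x7C1209B7F (w,kernel):
  L0 @0x33[31] → 0x40007  P=1,RW=1,US=1,PS=0
  L1 @0x40[9] → 0x44007  P=1,RW=1,US=1,PS=0
  L2 @0x44[9] → 0x46007  P=1,RW=1,US=1,PS=0
  ✓ 0x46B7F  — 3 lookups
#2 VA=0x200608BEA (w,kernel):
  L0 @0x33[8] → 0x4A007  P=1,RW=1,US=1,PS=0
  L1 @0x4A[3] → 0x4B007  P=1,RW=1,US=1,PS=0
  L2 @0x4B[8] → 0x4F007  P=1,RW=1,US=1,PS=0
  ✓ 0x4FBEA  — 3 lookups
#3 VA=0x2C38000E7 (r,user):
  L0 @0x33[11] → 0x51007  P=1,RW=1,US=1,PS=0
  L1 @0x51[28] → 0x10000  P=0,RW=0,US=0,PS=0
  ✗ PAGE_NOT_PRESENT  [2 reads]

Access #0 PA: 0x3D9E7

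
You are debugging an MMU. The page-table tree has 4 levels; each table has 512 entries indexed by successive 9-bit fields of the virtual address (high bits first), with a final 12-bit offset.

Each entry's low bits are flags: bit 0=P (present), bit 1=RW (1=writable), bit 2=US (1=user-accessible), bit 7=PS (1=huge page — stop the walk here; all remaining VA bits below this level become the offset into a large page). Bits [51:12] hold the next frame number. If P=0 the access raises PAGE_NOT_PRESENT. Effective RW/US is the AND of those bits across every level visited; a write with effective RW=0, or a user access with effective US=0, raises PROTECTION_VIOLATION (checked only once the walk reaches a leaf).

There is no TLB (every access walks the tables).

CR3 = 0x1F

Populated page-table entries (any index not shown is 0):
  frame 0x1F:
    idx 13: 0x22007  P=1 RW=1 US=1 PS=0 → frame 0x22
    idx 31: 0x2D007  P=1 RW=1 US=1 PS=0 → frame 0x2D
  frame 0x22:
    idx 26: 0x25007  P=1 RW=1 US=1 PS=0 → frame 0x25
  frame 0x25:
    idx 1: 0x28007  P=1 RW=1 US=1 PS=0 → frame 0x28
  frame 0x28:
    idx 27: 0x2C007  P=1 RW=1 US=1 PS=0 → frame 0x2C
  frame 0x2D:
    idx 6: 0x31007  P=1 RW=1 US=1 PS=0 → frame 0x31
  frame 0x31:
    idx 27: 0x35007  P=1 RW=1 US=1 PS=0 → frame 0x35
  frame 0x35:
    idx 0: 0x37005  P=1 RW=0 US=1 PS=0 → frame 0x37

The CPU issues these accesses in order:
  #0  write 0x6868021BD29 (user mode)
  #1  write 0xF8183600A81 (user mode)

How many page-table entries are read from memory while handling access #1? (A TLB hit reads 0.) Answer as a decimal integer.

Per-access translation:
#0 VA=0x6868021BD29 (w,user):
  L0: frame=0x1F idx=13 entry=0x22007 [P=1 RW=1 US=1 PS=0]
  L1: frame=0x22 idx=26 entry=0x25007 [P=1 RW=1 US=1 PS=0]
  L2: frame=0x25 idx=1 entry=0x28007 [P=1 RW=1 US=1 PS=0]
  L3: frame=0x28 idx=27 entry=0x2C007 [P=1 RW=1 US=1 PS=0]
  ⇒ phys 0x2CD29  [4 reads]
#1 VA=0xF8183600A81 (w,user):
  L0: frame=0x1F idx=31 entry=0x2D007 [P=1 RW=1 US=1 PS=0]
  L1: frame=0x2D idx=6 entry=0x31007 [P=1 RW=1 US=1 PS=0]
  L2: frame=0x31 idx=27 entry=0x35007 [P=1 RW=1 US=1 PS=0]
  L3: frame=0x35 idx=0 entry=0x37005 [P=1 RW=0 US=1 PS=0]
  ✗ PROTECTION_VIOLATION  [4 reads]

Entries read for #1: 4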